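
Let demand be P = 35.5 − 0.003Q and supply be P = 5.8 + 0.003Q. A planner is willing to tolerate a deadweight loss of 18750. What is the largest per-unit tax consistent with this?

15

Competitive equilibrium: 35.5 − 0.003Q = 5.8 + 0.003Q → Q* = 4950, P* = 20.65.
A tax t gives ΔQ = t/0.006 and wedge t, so DWL = t²/0.012.
t²/0.012 = 18750 → t² = 225 → t = 15.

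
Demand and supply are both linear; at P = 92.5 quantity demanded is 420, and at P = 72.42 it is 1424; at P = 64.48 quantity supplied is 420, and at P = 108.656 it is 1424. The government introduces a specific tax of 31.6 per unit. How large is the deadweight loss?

7801.25

Demand slope = (72.42 − 92.5)/(1424 − 420) = −0.02, so P = 100.9 − 0.02Q.
Supply slope = (108.656 − 64.48)/(1424 − 420) = 0.044, so P = 46 + 0.044Q.
Competitive equilibrium: 100.9 − 0.02Q = 46 + 0.044Q → Q* = 857.8125, P* = 83.7438.
With the tax, the buyer price exceeds the seller price by 31.6: (100.9 − 0.02Q) − (46 + 0.044Q) = 31.6 → Q' = 364.0625.
ΔQ = 857.8125 − 364.0625 = 493.75; the wedge equals the tax, 31.6.
DWL = ½ × 493.75 × 31.6 = 7801.25.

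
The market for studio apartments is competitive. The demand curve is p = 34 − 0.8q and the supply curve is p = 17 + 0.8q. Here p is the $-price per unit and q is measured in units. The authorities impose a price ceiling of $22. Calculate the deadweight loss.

$15.31

Competitive equilibrium: 34 − 0.8q = 17 + 0.8q → q* = 10.625, p* = 25.5.
At the ceiling p = 22, quantity supplied = (22 − 17)/0.8 = 6.25.
Willingness to pay at q' = 6.25: 34 − 0.8·6.25 = 29.
Δq = 10.625 − 6.25 = 4.375; wedge = 29 − 22 = 7.
Deadweight loss = ½ × 4.375 × 7 = $15.31.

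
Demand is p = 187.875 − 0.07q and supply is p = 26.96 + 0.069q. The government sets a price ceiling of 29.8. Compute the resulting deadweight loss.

Competitive equilibrium: 187.875 − 0.07q = 26.96 + 0.069q → q* = 1157.66187, p* = 106.83867.
At the ceiling p = 29.8, quantity supplied = (29.8 − 26.96)/0.069 = 41.15942.
Willingness to pay at q' = 41.15942: 187.875 − 0.07·41.15942 = 184.99384.
Δq = 1157.66187 − 41.15942 = 1116.50245; wedge = 184.99384 − 29.8 = 155.19384.
Welfare loss = ½ × 1116.50245 × 155.19384 = 86637.15.

86637.15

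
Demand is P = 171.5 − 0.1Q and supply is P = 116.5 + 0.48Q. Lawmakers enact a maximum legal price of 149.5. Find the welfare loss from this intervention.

197.21

Competitive equilibrium: 171.5 − 0.1Q = 116.5 + 0.48Q → Q* = 94.8276, P* = 162.0172.
At the ceiling P = 149.5, quantity supplied = (149.5 − 116.5)/0.48 = 68.75.
Willingness to pay at Q' = 68.75: 171.5 − 0.1·68.75 = 164.625.
ΔQ = 94.8276 − 68.75 = 26.0776; wedge = 164.625 − 149.5 = 15.125.
DWL = ½ × 26.0776 × 15.125 = 197.21.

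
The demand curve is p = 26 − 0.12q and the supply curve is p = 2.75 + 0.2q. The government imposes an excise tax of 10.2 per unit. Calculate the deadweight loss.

162.56

Competitive equilibrium: 26 − 0.12q = 2.75 + 0.2q → q* = 72.6563, p* = 17.2813.
With the tax, the buyer price exceeds the seller price by 10.2: (26 − 0.12q) − (2.75 + 0.2q) = 10.2 → q' = 40.7813.
Δq = 72.6563 − 40.7813 = 31.875; the wedge equals the tax, 10.2.
Welfare loss = ½ × 31.875 × 10.2 = 162.56.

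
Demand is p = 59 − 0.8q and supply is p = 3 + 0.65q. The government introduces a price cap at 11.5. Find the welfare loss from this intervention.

473.05

Competitive equilibrium: 59 − 0.8q = 3 + 0.65q → q* = 38.6207, p* = 28.1034.
At the ceiling p = 11.5, quantity supplied = (11.5 − 3)/0.65 = 13.0769.
Willingness to pay at q' = 13.0769: 59 − 0.8·13.0769 = 48.5385.
Δq = 38.6207 − 13.0769 = 25.5438; wedge = 48.5385 − 11.5 = 37.0385.
DWL = ½ × 25.5438 × 37.0385 = 473.05.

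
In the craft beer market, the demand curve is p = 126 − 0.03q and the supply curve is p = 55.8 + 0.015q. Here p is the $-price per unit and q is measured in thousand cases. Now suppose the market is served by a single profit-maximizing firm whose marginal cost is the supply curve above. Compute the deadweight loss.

$8760.96 thousand

Competitive equilibrium: 126 − 0.03q = 55.8 + 0.015q → q* = 1560, p* = 79.2.
Marginal revenue: MR = 126 − 0.06q. Set MR = MC: 126 − 0.06q = 55.8 + 0.015q → q_m = 936.
Price p_m = 126 − 0.03·936 = 97.92; MC(q_m) = 55.8 + 0.015·936 = 69.84.
Competitive q* = 1560, so Δq = 624; wedge = 97.92 − 69.84 = 28.08.
Deadweight loss = ½ × 624 × 28.08 = $8760.96 thousand.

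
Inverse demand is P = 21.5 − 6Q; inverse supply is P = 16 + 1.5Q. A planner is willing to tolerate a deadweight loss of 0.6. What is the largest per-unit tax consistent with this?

Competitive equilibrium: 21.5 − 6Q = 16 + 1.5Q → Q* = 0.7333, P* = 17.1.
A tax t gives ΔQ = t/7.5 and wedge t, so DWL = t²/15.
t²/15 = 0.6 → t² = 9 → t = 3.

3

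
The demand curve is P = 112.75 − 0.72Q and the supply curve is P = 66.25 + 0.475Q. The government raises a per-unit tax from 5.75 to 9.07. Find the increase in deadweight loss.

20.59

Competitive equilibrium: 112.75 − 0.72Q = 66.25 + 0.475Q → Q* = 38.9121, P* = 84.7333.
For a per-unit tax t: ΔQ = t/1.195, so DWL = ½·t·(t/1.195) = t²/2.39.
At t = 5.75: DWL = 13.834. At t = 9.07: DWL = 34.42.
Increase = 34.42 − 13.834 = 20.59.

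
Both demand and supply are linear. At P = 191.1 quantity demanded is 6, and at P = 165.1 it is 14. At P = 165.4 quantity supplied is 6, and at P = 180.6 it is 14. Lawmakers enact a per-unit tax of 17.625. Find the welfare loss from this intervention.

Demand slope = (165.1 − 191.1)/(14 − 6) = −3.25, so P = 210.6 − 3.25Q.
Supply slope = (180.6 − 165.4)/(14 − 6) = 1.9, so P = 154 + 1.9Q.
Competitive equilibrium: 210.6 − 3.25Q = 154 + 1.9Q → Q* = 10.9903, P* = 174.8816.
With the tax, the buyer price exceeds the seller price by 17.625: (210.6 − 3.25Q) − (154 + 1.9Q) = 17.625 → Q' = 7.568.
ΔQ = 10.9903 − 7.568 = 3.4223; the wedge equals the tax, 17.625.
The triangle = ½ × 3.4223 × 17.625 = 30.16.

30.16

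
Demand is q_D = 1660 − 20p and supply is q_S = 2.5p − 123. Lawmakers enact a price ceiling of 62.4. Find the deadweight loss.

In inverse form: demand p = 83 − 0.05q, supply p = 49.2 + 0.4q.
Competitive equilibrium: 83 − 0.05q = 49.2 + 0.4q → q* = 75.1111, p* = 79.2444.
At the ceiling p = 62.4, quantity supplied = (62.4 − 49.2)/0.4 = 33.
Willingness to pay at q' = 33: 83 − 0.05·33 = 81.35.
Δq = 75.1111 − 33 = 42.1111; wedge = 81.35 − 62.4 = 18.95.
DWL = ½ × 42.1111 × 18.95 = 399.

399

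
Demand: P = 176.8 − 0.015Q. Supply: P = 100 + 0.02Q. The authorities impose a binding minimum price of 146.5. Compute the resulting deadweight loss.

531.57

Competitive equilibrium: 176.8 − 0.015Q = 100 + 0.02Q → Q* = 2194.2857, P* = 143.8857.
At the floor P = 146.5, quantity demanded = (176.8 − 146.5)/0.015 = 2020.
Sellers' marginal cost at Q' = 2020: 100 + 0.02·2020 = 140.4.
ΔQ = 2194.2857 − 2020 = 174.2857; wedge = 146.5 − 140.4 = 6.1.
DWL = ½ × 174.2857 × 6.1 = 531.57.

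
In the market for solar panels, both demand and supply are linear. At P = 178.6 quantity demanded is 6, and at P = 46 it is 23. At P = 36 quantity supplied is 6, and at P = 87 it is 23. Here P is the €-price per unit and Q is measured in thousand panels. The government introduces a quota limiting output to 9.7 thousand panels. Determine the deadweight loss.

€487.73 thousand

Demand slope = (46 − 178.6)/(23 − 6) = −7.8, so P = 225.4 − 7.8Q.
Supply slope = (87 − 36)/(23 − 6) = 3, so P = 18 + 3Q.
Competitive equilibrium: 225.4 − 7.8Q = 18 + 3Q → Q* = 19.2037, P* = 75.6111.
At Q = 9.7: demand price = 225.4 − 7.8·9.7 = 149.74; supply price = 18 + 3·9.7 = 47.1.
ΔQ = 19.2037 − 9.7 = 9.5037; wedge = 149.74 − 47.1 = 102.64.
DWL = ½ × 9.5037 × 102.64 = €487.73 thousand.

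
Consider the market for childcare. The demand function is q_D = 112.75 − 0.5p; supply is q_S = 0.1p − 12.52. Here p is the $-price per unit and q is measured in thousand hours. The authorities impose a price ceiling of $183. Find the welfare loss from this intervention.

$39.89 thousand

In inverse form: demand p = 225.5 − 2q, supply p = 125.2 + 10q.
Competitive equilibrium: 225.5 − 2q = 125.2 + 10q → q* = 8.3583, p* = 208.7833.
At the ceiling p = 183, quantity supplied = (183 − 125.2)/10 = 5.78.
Willingness to pay at q' = 5.78: 225.5 − 2·5.78 = 213.94.
Δq = 8.3583 − 5.78 = 2.5783; wedge = 213.94 − 183 = 30.94.
The triangle = ½ × 2.5783 × 30.94 = $39.89 thousand.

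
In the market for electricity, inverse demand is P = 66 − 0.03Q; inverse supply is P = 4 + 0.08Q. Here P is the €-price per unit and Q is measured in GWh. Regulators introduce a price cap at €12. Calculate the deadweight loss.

Competitive equilibrium: 66 − 0.03Q = 4 + 0.08Q → Q* = 563.6364, P* = 49.0909.
At the ceiling P = 12, quantity supplied = (12 − 4)/0.08 = 100.
Willingness to pay at Q' = 100: 66 − 0.03·100 = 63.
ΔQ = 563.6364 − 100 = 463.6364; wedge = 63 − 12 = 51.
DWL = ½ × 463.6364 × 51 = €11822.73.

€11822.73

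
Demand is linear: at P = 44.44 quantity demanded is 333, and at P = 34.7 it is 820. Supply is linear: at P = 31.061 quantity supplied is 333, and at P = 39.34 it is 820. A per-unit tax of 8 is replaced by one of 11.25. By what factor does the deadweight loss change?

Demand slope = (34.7 − 44.44)/(820 − 333) = −0.02, so P = 51.1 − 0.02Q.
Supply slope = (39.34 − 31.061)/(820 − 333) = 0.017, so P = 25.4 + 0.017Q.
Competitive equilibrium: 51.1 − 0.02Q = 25.4 + 0.017Q → Q* = 694.5946, P* = 37.2081.
For a per-unit tax t: ΔQ = t/0.037, so DWL = ½·t·(t/0.037) = t²/0.074.
At t = 8: DWL = 864.865. At t = 11.25: DWL = 1710.304.
Ratio = (11.25/8)² = 1.978.

1.978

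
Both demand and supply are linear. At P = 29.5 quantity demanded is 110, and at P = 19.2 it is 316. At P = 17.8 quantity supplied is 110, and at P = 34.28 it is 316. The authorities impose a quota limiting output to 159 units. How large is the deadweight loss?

Demand slope = (19.2 − 29.5)/(316 − 110) = −0.05, so P = 35 − 0.05Q.
Supply slope = (34.28 − 17.8)/(316 − 110) = 0.08, so P = 9 + 0.08Q.
Competitive equilibrium: 35 − 0.05Q = 9 + 0.08Q → Q* = 200, P* = 25.
At Q = 159: demand price = 35 − 0.05·159 = 27.05; supply price = 9 + 0.08·159 = 21.72.
ΔQ = 200 − 159 = 41; wedge = 27.05 − 21.72 = 5.33.
The triangle = ½ × 41 × 5.33 = 109.265.

109.265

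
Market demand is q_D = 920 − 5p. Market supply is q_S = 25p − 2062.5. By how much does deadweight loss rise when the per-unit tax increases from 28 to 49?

3368.75

In inverse form: demand p = 184 − 0.2q, supply p = 82.5 + 0.04q.
Competitive equilibrium: 184 − 0.2q = 82.5 + 0.04q → q* = 422.9167, p* = 99.4167.
For a per-unit tax t: Δq = t/0.24, so DWL = ½·t·(t/0.24) = t²/0.48.
At t = 28: DWL = 1633.333. At t = 49: DWL = 5002.083.
Increase = 5002.083 − 1633.333 = 3368.75.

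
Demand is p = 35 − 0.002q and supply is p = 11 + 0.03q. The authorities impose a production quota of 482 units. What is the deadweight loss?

1149.184

Competitive equilibrium: 35 − 0.002q = 11 + 0.03q → q* = 750, p* = 33.5.
At q = 482: demand price = 35 − 0.002·482 = 34.036; supply price = 11 + 0.03·482 = 25.46.
Δq = 750 − 482 = 268; wedge = 34.036 − 25.46 = 8.576.
DWL = ½ × 268 × 8.576 = 1149.184.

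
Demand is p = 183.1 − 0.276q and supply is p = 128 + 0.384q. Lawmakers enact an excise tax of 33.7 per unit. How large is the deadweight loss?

860.37

Competitive equilibrium: 183.1 − 0.276q = 128 + 0.384q → q* = 83.4848, p* = 160.0582.
With the tax, the buyer price exceeds the seller price by 33.7: (183.1 − 0.276q) − (128 + 0.384q) = 33.7 → q' = 32.4242.
Δq = 83.4848 − 32.4242 = 51.0606; the wedge equals the tax, 33.7.
Welfare loss = ½ × 51.0606 × 33.7 = 860.37.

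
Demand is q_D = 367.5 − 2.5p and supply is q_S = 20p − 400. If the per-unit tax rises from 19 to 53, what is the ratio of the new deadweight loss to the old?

In inverse form: demand p = 147 − 0.4q, supply p = 20 + 0.05q.
Competitive equilibrium: 147 − 0.4q = 20 + 0.05q → q* = 282.2222, p* = 34.1111.
For a per-unit tax t: Δq = t/0.45, so DWL = ½·t·(t/0.45) = t²/0.9.
At t = 19: DWL = 401.111. At t = 53: DWL = 3121.111.
Ratio = (53/19)² = 7.781.

7.781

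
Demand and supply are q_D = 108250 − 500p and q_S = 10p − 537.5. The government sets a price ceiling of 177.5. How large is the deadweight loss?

In inverse form: demand p = 216.5 − 0.002q, supply p = 53.75 + 0.1q.
Competitive equilibrium: 216.5 − 0.002q = 53.75 + 0.1q → q* = 1595.5882, p* = 213.3088.
At the ceiling p = 177.5, quantity supplied = (177.5 − 53.75)/0.1 = 1237.5.
Willingness to pay at q' = 1237.5: 216.5 − 0.002·1237.5 = 214.025.
Δq = 1595.5882 − 1237.5 = 358.0882; wedge = 214.025 − 177.5 = 36.525.
Deadweight loss = ½ × 358.0882 × 36.525 = 6539.59.

6539.59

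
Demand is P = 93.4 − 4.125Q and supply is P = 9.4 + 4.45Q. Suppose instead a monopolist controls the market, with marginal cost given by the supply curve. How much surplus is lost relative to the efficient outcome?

Competitive equilibrium: 93.4 − 4.125Q = 9.4 + 4.45Q → Q* = 9.7959, P* = 52.9918.
Marginal revenue: MR = 93.4 − 8.25Q. Set MR = MC: 93.4 − 8.25Q = 9.4 + 4.45Q → Q_m = 6.6142.
Price P_m = 93.4 − 4.125·6.6142 = 66.1164; MC(Q_m) = 9.4 + 4.45·6.6142 = 38.8332.
Competitive Q* = 9.7959, so ΔQ = 3.1817; wedge = 66.1164 − 38.8332 = 27.2832.
DWL = ½ × 3.1817 × 27.2832 = 43.40.

43.40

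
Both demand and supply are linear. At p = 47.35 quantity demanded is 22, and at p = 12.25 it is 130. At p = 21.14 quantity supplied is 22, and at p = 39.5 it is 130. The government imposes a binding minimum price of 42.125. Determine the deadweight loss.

336.50

Demand slope = (12.25 − 47.35)/(130 − 22) = −0.325, so p = 54.5 − 0.325q.
Supply slope = (39.5 − 21.14)/(130 − 22) = 0.17, so p = 17.4 + 0.17q.
Competitive equilibrium: 54.5 − 0.325q = 17.4 + 0.17q → q* = 74.9495, p* = 30.1414.
At the floor p = 42.125, quantity demanded = (54.5 − 42.125)/0.325 = 38.0769.
Sellers' marginal cost at q' = 38.0769: 17.4 + 0.17·38.0769 = 23.8731.
Δq = 74.9495 − 38.0769 = 36.8726; wedge = 42.125 − 23.8731 = 18.2519.
DWL = ½ × 36.8726 × 18.2519 = 336.50.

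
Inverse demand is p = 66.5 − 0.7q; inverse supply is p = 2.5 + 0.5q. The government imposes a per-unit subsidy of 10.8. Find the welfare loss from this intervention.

48.60

Competitive equilibrium: 66.5 − 0.7q = 2.5 + 0.5q → q* = 53.3333, p* = 29.1667.
The subsidy lowers effective supply by 10.8: p = 0.5q − 8.3.
New quantity: 66.5 − 0.7q = 0.5q − 8.3 → q' = 62.3333.
Overproduction Δq = 62.3333 − 53.3333 = 9; wedge = subsidy = 10.8.
Deadweight loss = ½ × 9 × 10.8 = 48.60.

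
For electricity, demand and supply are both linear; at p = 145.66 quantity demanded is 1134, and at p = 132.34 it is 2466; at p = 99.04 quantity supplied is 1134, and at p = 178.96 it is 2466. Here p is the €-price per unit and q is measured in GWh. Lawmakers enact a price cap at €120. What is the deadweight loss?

Demand slope = (132.34 − 145.66)/(2466 − 1134) = −0.01, so p = 157 − 0.01q.
Supply slope = (178.96 − 99.04)/(2466 − 1134) = 0.06, so p = 31 + 0.06q.
Competitive equilibrium: 157 − 0.01q = 31 + 0.06q → q* = 1800, p* = 139.
At the ceiling p = 120, quantity supplied = (120 − 31)/0.06 = 1483.33333.
Willingness to pay at q' = 1483.33333: 157 − 0.01·1483.33333 = 142.16667.
Δq = 1800 − 1483.33333 = 316.66667; wedge = 142.16667 − 120 = 22.16667.
Welfare loss = ½ × 316.66667 × 22.16667 = €3509.72.

€3509.72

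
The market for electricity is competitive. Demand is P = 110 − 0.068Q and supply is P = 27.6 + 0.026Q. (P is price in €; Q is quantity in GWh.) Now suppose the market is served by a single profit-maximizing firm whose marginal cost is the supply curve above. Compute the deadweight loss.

€6363.33

Competitive equilibrium: 110 − 0.068Q = 27.6 + 0.026Q → Q* = 876.59574, P* = 50.39149.
Marginal revenue: MR = 110 − 0.136Q. Set MR = MC: 110 − 0.136Q = 27.6 + 0.026Q → Q_m = 508.64198.
Price P_m = 110 − 0.068·508.64198 = 75.41235; MC(Q_m) = 27.6 + 0.026·508.64198 = 40.82469.
Competitive Q* = 876.59574, so ΔQ = 367.95376; wedge = 75.41235 − 40.82469 = 34.58766.
Deadweight loss = ½ × 367.95376 × 34.58766 = €6363.33.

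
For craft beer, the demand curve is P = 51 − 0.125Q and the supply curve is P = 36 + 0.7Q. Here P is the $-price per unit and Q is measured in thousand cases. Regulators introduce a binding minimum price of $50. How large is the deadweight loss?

Competitive equilibrium: 51 − 0.125Q = 36 + 0.7Q → Q* = 18.1818, P* = 48.7273.
At the floor P = 50, quantity demanded = (51 − 50)/0.125 = 8.
Sellers' marginal cost at Q' = 8: 36 + 0.7·8 = 41.6.
ΔQ = 18.1818 − 8 = 10.1818; wedge = 50 − 41.6 = 8.4.
Deadweight loss = ½ × 10.1818 × 8.4 = $42.76 thousand.

$42.76 thousand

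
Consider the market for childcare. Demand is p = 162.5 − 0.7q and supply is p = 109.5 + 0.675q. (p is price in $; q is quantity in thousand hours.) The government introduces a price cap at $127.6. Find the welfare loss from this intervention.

$94.61 thousand

Competitive equilibrium: 162.5 − 0.7q = 109.5 + 0.675q → q* = 38.5455, p* = 135.5182.
At the ceiling p = 127.6, quantity supplied = (127.6 − 109.5)/0.675 = 26.8148.
Willingness to pay at q' = 26.8148: 162.5 − 0.7·26.8148 = 143.7296.
Δq = 38.5455 − 26.8148 = 11.7307; wedge = 143.7296 − 127.6 = 16.1296.
The triangle = ½ × 11.7307 × 16.1296 = $94.61 thousand.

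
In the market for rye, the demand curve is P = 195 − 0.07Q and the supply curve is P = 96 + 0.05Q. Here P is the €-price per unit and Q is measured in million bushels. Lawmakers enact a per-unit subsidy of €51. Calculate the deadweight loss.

€10837.50 million

Competitive equilibrium: 195 − 0.07Q = 96 + 0.05Q → Q* = 825, P* = 137.25.
The subsidy lowers effective supply by 51: P = 45 + 0.05Q.
New quantity: 195 − 0.07Q = 45 + 0.05Q → Q' = 1250.
Overproduction ΔQ = 1250 − 825 = 425; wedge = subsidy = 51.
DWL = ½ × 425 × 51 = €10837.50 million.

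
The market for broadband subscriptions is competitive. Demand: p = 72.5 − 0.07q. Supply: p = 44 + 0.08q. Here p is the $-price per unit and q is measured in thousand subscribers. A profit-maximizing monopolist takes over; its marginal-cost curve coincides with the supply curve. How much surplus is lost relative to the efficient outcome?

Competitive equilibrium: 72.5 − 0.07q = 44 + 0.08q → q* = 190, p* = 59.2.
Marginal revenue: MR = 72.5 − 0.14q. Set MR = MC: 72.5 − 0.14q = 44 + 0.08q → q_m = 129.5455.
Price p_m = 72.5 − 0.07·129.5455 = 63.4318; MC(q_m) = 44 + 0.08·129.5455 = 54.3636.
Competitive q* = 190, so Δq = 60.4545; wedge = 63.4318 − 54.3636 = 9.0682.
Deadweight loss = ½ × 60.4545 × 9.0682 = $274.11 thousand.

$274.11 thousand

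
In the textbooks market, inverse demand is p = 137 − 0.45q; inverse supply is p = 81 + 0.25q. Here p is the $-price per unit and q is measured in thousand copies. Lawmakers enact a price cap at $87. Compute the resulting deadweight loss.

$1097.60 thousand

Competitive equilibrium: 137 − 0.45q = 81 + 0.25q → q* = 80, p* = 101.
At the ceiling p = 87, quantity supplied = (87 − 81)/0.25 = 24.
Willingness to pay at q' = 24: 137 − 0.45·24 = 126.2.
Δq = 80 − 24 = 56; wedge = 126.2 − 87 = 39.2.
DWL = ½ × 56 × 39.2 = $1097.60 thousand.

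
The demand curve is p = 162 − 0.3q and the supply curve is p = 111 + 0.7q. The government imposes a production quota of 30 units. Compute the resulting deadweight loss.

Competitive equilibrium: 162 − 0.3q = 111 + 0.7q → q* = 51, p* = 146.7.
At q = 30: demand price = 162 − 0.3·30 = 153; supply price = 111 + 0.7·30 = 132.
Δq = 51 − 30 = 21; wedge = 153 − 132 = 21.
Welfare loss = ½ × 21 × 21 = 220.50.

220.50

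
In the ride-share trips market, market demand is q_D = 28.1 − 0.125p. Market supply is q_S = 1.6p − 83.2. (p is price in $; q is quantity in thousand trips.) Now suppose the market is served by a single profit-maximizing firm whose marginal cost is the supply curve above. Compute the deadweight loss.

In inverse form: demand p = 224.8 − 8q, supply p = 52 + 0.625q.
Competitive equilibrium: 224.8 − 8q = 52 + 0.625q → q* = 20.03478, p* = 64.52174.
Marginal revenue: MR = 224.8 − 16q. Set MR = MC: 224.8 − 16q = 52 + 0.625q → q_m = 10.39398.
Price p_m = 224.8 − 8·10.39398 = 141.64816; MC(q_m) = 52 + 0.625·10.39398 = 58.49624.
Competitive q* = 20.03478, so Δq = 9.6408; wedge = 141.64816 − 58.49624 = 83.15192.
Welfare loss = ½ × 9.6408 × 83.15192 = $400.83 thousand.

$400.83 thousand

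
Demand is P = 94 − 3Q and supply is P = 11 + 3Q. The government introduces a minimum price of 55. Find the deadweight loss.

2.08

Competitive equilibrium: 94 − 3Q = 11 + 3Q → Q* = 13.8333, P* = 52.5.
At the floor P = 55, quantity demanded = (94 − 55)/3 = 13.
Sellers' marginal cost at Q' = 13: 11 + 3·13 = 50.
ΔQ = 13.8333 − 13 = 0.8333; wedge = 55 − 50 = 5.
DWL = ½ × 0.8333 × 5 = 2.08.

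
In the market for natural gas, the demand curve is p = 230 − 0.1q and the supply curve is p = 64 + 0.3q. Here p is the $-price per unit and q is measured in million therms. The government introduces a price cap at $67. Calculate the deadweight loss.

$32805 million

Competitive equilibrium: 230 − 0.1q = 64 + 0.3q → q* = 415, p* = 188.5.
At the ceiling p = 67, quantity supplied = (67 − 64)/0.3 = 10.
Willingness to pay at q' = 10: 230 − 0.1·10 = 229.
Δq = 415 − 10 = 405; wedge = 229 − 67 = 162.
The triangle = ½ × 405 × 162 = $32805 million.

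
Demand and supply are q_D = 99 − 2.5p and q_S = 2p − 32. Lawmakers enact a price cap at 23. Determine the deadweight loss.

67.22

In inverse form: demand p = 39.6 − 0.4q, supply p = 16 + 0.5q.
Competitive equilibrium: 39.6 − 0.4q = 16 + 0.5q → q* = 26.2222, p* = 29.1111.
At the ceiling p = 23, quantity supplied = (23 − 16)/0.5 = 14.
Willingness to pay at q' = 14: 39.6 − 0.4·14 = 34.
Δq = 26.2222 − 14 = 12.2222; wedge = 34 − 23 = 11.
The triangle = ½ × 12.2222 × 11 = 67.22.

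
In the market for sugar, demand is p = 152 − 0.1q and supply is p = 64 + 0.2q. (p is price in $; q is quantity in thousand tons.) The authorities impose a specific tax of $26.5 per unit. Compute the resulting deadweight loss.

$1170.42 thousand

Competitive equilibrium: 152 − 0.1q = 64 + 0.2q → q* = 293.3333, p* = 122.6667.
With the tax, the buyer price exceeds the seller price by 26.5: (152 − 0.1q) − (64 + 0.2q) = 26.5 → q' = 205.
Δq = 293.3333 − 205 = 88.3333; the wedge equals the tax, 26.5.
Welfare loss = ½ × 88.3333 × 26.5 = $1170.42 thousand.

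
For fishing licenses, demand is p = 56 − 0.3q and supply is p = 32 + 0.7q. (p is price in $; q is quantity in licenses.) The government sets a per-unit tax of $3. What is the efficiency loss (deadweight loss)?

$4.50

Competitive equilibrium: 56 − 0.3q = 32 + 0.7q → q* = 24, p* = 48.8.
With the tax, the buyer price exceeds the seller price by 3: (56 − 0.3q) − (32 + 0.7q) = 3 → q' = 21.
Δq = 24 − 21 = 3; the wedge equals the tax, 3.
Welfare loss = ½ × 3 × 3 = $4.50.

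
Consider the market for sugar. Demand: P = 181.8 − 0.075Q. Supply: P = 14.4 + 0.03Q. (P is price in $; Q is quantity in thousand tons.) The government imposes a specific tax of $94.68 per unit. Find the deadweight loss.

$42687.15 thousand

Competitive equilibrium: 181.8 − 0.075Q = 14.4 + 0.03Q → Q* = 1594.2857, P* = 62.2286.
With the tax, the buyer price exceeds the seller price by 94.68: (181.8 − 0.075Q) − (14.4 + 0.03Q) = 94.68 → Q' = 692.5714.
ΔQ = 1594.2857 − 692.5714 = 901.7143; the wedge equals the tax, 94.68.
Welfare loss = ½ × 901.7143 × 94.68 = $42687.15 thousand.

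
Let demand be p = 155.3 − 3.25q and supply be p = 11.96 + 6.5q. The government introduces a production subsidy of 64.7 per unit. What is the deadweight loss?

Competitive equilibrium: 155.3 − 3.25q = 11.96 + 6.5q → q* = 14.7015, p* = 107.52.
The subsidy lowers effective supply by 64.7: p = 6.5q − 52.74.
New quantity: 155.3 − 3.25q = 6.5q − 52.74 → q' = 21.3374.
Overproduction Δq = 21.3374 − 14.7015 = 6.6359; wedge = subsidy = 64.7.
The triangle = ½ × 6.6359 × 64.7 = 214.67.

214.67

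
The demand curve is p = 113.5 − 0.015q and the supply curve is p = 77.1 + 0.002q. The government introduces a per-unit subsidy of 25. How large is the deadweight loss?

18382.35

Competitive equilibrium: 113.5 − 0.015q = 77.1 + 0.002q → q* = 2141.1765, p* = 81.3824.
The subsidy lowers effective supply by 25: p = 52.1 + 0.002q.
New quantity: 113.5 − 0.015q = 52.1 + 0.002q → q' = 3611.7647.
Overproduction Δq = 3611.7647 − 2141.1765 = 1470.5882; wedge = subsidy = 25.
Deadweight loss = ½ × 1470.5882 × 25 = 18382.35.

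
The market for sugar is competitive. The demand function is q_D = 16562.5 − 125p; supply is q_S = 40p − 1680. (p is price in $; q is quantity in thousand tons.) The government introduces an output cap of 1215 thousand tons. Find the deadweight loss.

In inverse form: demand p = 132.5 − 0.008q, supply p = 42 + 0.025q.
Competitive equilibrium: 132.5 − 0.008q = 42 + 0.025q → q* = 2742.4242, p* = 110.5606.
At q = 1215: demand price = 132.5 − 0.008·1215 = 122.78; supply price = 42 + 0.025·1215 = 72.375.
Δq = 2742.4242 − 1215 = 1527.4242; wedge = 122.78 − 72.375 = 50.405.
The triangle = ½ × 1527.4242 × 50.405 = $38494.91 thousand.

$38494.91 thousand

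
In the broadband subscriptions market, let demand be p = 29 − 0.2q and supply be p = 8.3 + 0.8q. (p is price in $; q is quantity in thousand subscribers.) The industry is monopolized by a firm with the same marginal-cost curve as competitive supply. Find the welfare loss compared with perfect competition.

$5.95 thousand

Competitive equilibrium: 29 − 0.2q = 8.3 + 0.8q → q* = 20.7, p* = 24.86.
Marginal revenue: MR = 29 − 0.4q. Set MR = MC: 29 − 0.4q = 8.3 + 0.8q → q_m = 17.25.
Price p_m = 29 − 0.2·17.25 = 25.55; MC(q_m) = 8.3 + 0.8·17.25 = 22.1.
Competitive q* = 20.7, so Δq = 3.45; wedge = 25.55 − 22.1 = 3.45.
DWL = ½ × 3.45 × 3.45 = $5.95 thousand.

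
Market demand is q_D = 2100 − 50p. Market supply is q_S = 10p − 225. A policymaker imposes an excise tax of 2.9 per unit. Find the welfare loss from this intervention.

In inverse form: demand p = 42 − 0.02q, supply p = 22.5 + 0.1q.
Competitive equilibrium: 42 − 0.02q = 22.5 + 0.1q → q* = 162.5, p* = 38.75.
With the tax, the buyer price exceeds the seller price by 2.9: (42 − 0.02q) − (22.5 + 0.1q) = 2.9 → q' = 138.3333.
Δq = 162.5 − 138.3333 = 24.1667; the wedge equals the tax, 2.9.
The triangle = ½ × 24.1667 × 2.9 = 35.04.

35.04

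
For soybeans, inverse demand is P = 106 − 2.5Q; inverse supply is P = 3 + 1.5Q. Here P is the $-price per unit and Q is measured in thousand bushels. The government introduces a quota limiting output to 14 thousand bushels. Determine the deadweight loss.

Competitive equilibrium: 106 − 2.5Q = 3 + 1.5Q → Q* = 25.75, P* = 41.625.
At Q = 14: demand price = 106 − 2.5·14 = 71; supply price = 3 + 1.5·14 = 24.
ΔQ = 25.75 − 14 = 11.75; wedge = 71 − 24 = 47.
Welfare loss = ½ × 11.75 × 47 = $276.125 thousand.

$276.125 thousand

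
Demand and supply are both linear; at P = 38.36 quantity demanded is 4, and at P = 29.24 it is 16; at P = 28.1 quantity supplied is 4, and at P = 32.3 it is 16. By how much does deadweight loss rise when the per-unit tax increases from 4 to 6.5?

Demand slope = (29.24 − 38.36)/(16 − 4) = −0.76, so P = 41.4 − 0.76Q.
Supply slope = (32.3 − 28.1)/(16 − 4) = 0.35, so P = 26.7 + 0.35Q.
Competitive equilibrium: 41.4 − 0.76Q = 26.7 + 0.35Q → Q* = 13.2432, P* = 31.3351.
For a per-unit tax t: ΔQ = t/1.11, so DWL = ½·t·(t/1.11) = t²/2.22.
At t = 4: DWL = 7.2072. At t = 6.5: DWL = 19.0315.
Increase = 19.0315 − 7.2072 = 11.82.

11.82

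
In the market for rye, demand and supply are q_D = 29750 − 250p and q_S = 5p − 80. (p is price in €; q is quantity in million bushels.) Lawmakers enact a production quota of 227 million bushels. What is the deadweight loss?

€7877.41 million

In inverse form: demand p = 119 − 0.004q, supply p = 16 + 0.2q.
Competitive equilibrium: 119 − 0.004q = 16 + 0.2q → q* = 504.902, p* = 116.9804.
At q = 227: demand price = 119 − 0.004·227 = 118.092; supply price = 16 + 0.2·227 = 61.4.
Δq = 504.902 − 227 = 277.902; wedge = 118.092 − 61.4 = 56.692.
Welfare loss = ½ × 277.902 × 56.692 = €7877.41 million.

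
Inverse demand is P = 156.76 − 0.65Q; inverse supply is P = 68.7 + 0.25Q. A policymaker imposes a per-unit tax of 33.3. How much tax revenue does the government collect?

2026.12

Competitive equilibrium: 156.76 − 0.65Q = 68.7 + 0.25Q → Q* = 97.8444, P* = 93.1611.
With the tax, the buyer price exceeds the seller price by 33.3: (156.76 − 0.65Q) − (68.7 + 0.25Q) = 33.3 → Q' = 60.8444.
Tax revenue = 33.3 × 60.8444 = 2026.12.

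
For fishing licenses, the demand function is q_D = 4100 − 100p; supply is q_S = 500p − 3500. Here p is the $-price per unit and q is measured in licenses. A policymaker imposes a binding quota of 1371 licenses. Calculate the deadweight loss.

In inverse form: demand p = 41 − 0.01q, supply p = 7 + 0.002q.
Competitive equilibrium: 41 − 0.01q = 7 + 0.002q → q* = 2833.3333, p* = 12.6667.
At q = 1371: demand price = 41 − 0.01·1371 = 27.29; supply price = 7 + 0.002·1371 = 9.742.
Δq = 2833.3333 − 1371 = 1462.3333; wedge = 27.29 − 9.742 = 17.548.
Welfare loss = ½ × 1462.3333 × 17.548 = $12830.51.

$12830.51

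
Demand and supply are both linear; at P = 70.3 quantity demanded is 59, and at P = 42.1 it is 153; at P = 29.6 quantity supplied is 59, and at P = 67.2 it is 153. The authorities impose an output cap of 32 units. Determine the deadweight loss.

2537.26

Demand slope = (42.1 − 70.3)/(153 − 59) = −0.3, so P = 88 − 0.3Q.
Supply slope = (67.2 − 29.6)/(153 − 59) = 0.4, so P = 6 + 0.4Q.
Competitive equilibrium: 88 − 0.3Q = 6 + 0.4Q → Q* = 117.1429, P* = 52.8571.
At Q = 32: demand price = 88 − 0.3·32 = 78.4; supply price = 6 + 0.4·32 = 18.8.
ΔQ = 117.1429 − 32 = 85.1429; wedge = 78.4 − 18.8 = 59.6.
DWL = ½ × 85.1429 × 59.6 = 2537.26.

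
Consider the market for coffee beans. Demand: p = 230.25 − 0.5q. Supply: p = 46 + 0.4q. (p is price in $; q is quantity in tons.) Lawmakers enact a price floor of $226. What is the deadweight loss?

Competitive equilibrium: 230.25 − 0.5q = 46 + 0.4q → q* = 204.7222, p* = 127.8889.
At the floor p = 226, quantity demanded = (230.25 − 226)/0.5 = 8.5.
Sellers' marginal cost at q' = 8.5: 46 + 0.4·8.5 = 49.4.
Δq = 204.7222 − 8.5 = 196.2222; wedge = 226 − 49.4 = 176.6.
The triangle = ½ × 196.2222 × 176.6 = $17326.42.

$17326.42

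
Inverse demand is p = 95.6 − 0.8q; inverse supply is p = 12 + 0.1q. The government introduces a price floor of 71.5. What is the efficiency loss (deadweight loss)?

Competitive equilibrium: 95.6 − 0.8q = 12 + 0.1q → q* = 92.8889, p* = 21.2889.
At the floor p = 71.5, quantity demanded = (95.6 − 71.5)/0.8 = 30.125.
Sellers' marginal cost at q' = 30.125: 12 + 0.1·30.125 = 15.0125.
Δq = 92.8889 − 30.125 = 62.7639; wedge = 71.5 − 15.0125 = 56.4875.
Welfare loss = ½ × 62.7639 × 56.4875 = 1772.69.

1772.69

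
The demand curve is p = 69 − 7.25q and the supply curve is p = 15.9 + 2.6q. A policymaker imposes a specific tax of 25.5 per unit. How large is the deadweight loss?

Competitive equilibrium: 69 − 7.25q = 15.9 + 2.6q → q* = 5.3909, p* = 29.9162.
With the tax, the buyer price exceeds the seller price by 25.5: (69 − 7.25q) − (15.9 + 2.6q) = 25.5 → q' = 2.802.
Δq = 5.3909 − 2.802 = 2.5889; the wedge equals the tax, 25.5.
DWL = ½ × 2.5889 × 25.5 = 33.01.

33.01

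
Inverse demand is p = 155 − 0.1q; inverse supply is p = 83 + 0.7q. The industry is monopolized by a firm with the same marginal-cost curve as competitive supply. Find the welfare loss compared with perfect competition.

Competitive equilibrium: 155 − 0.1q = 83 + 0.7q → q* = 90, p* = 146.
Marginal revenue: MR = 155 − 0.2q. Set MR = MC: 155 − 0.2q = 83 + 0.7q → q_m = 80.
Price p_m = 155 − 0.1·80 = 147; MC(q_m) = 83 + 0.7·80 = 139.
Competitive q* = 90, so Δq = 10; wedge = 147 − 139 = 8.
DWL = ½ × 10 × 8 = 40.

40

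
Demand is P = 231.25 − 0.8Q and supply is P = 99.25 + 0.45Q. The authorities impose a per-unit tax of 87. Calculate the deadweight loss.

3027.60

Competitive equilibrium: 231.25 − 0.8Q = 99.25 + 0.45Q → Q* = 105.6, P* = 146.77.
With the tax, the buyer price exceeds the seller price by 87: (231.25 − 0.8Q) − (99.25 + 0.45Q) = 87 → Q' = 36.
ΔQ = 105.6 − 36 = 69.6; the wedge equals the tax, 87.
The triangle = ½ × 69.6 × 87 = 3027.60.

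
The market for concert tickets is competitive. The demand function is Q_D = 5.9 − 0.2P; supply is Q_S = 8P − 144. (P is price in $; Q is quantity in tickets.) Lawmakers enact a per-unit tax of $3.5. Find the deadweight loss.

In inverse form: demand P = 29.5 − 5Q, supply P = 18 + 0.125Q.
Competitive equilibrium: 29.5 − 5Q = 18 + 0.125Q → Q* = 2.2439, P* = 18.2805.
With the tax, the buyer price exceeds the seller price by 3.5: (29.5 − 5Q) − (18 + 0.125Q) = 3.5 → Q' = 1.561.
ΔQ = 2.2439 − 1.561 = 0.6829; the wedge equals the tax, 3.5.
Deadweight loss = ½ × 0.6829 × 3.5 = $1.20.

$1.20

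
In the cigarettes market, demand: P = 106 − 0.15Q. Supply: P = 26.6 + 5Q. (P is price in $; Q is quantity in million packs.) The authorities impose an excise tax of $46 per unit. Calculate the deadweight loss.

Competitive equilibrium: 106 − 0.15Q = 26.6 + 5Q → Q* = 15.4175, P* = 103.6874.
With the tax, the buyer price exceeds the seller price by 46: (106 − 0.15Q) − (26.6 + 5Q) = 46 → Q' = 6.4854.
ΔQ = 15.4175 − 6.4854 = 8.9321; the wedge equals the tax, 46.
Deadweight loss = ½ × 8.9321 × 46 = $205.44 million.

$205.44 million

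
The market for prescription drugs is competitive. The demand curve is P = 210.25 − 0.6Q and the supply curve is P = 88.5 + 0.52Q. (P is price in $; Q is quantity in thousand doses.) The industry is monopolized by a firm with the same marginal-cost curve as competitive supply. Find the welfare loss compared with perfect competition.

Competitive equilibrium: 210.25 − 0.6Q = 88.5 + 0.52Q → Q* = 108.7054, P* = 145.0268.
Marginal revenue: MR = 210.25 − 1.2Q. Set MR = MC: 210.25 − 1.2Q = 88.5 + 0.52Q → Q_m = 70.7849.
Price P_m = 210.25 − 0.6·70.7849 = 167.7791; MC(Q_m) = 88.5 + 0.52·70.7849 = 125.3081.
Competitive Q* = 108.7054, so ΔQ = 37.9205; wedge = 167.7791 − 125.3081 = 42.471.
Deadweight loss = ½ × 37.9205 × 42.471 = $805.26 thousand.

$805.26 thousand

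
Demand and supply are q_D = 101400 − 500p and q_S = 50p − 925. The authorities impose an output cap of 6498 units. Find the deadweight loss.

In inverse form: demand p = 202.8 − 0.002q, supply p = 18.5 + 0.02q.
Competitive equilibrium: 202.8 − 0.002q = 18.5 + 0.02q → q* = 8377.2727, p* = 186.0455.
At q = 6498: demand price = 202.8 − 0.002·6498 = 189.804; supply price = 18.5 + 0.02·6498 = 148.46.
Δq = 8377.2727 − 6498 = 1879.2727; wedge = 189.804 − 148.46 = 41.344.
DWL = ½ × 1879.2727 × 41.344 = 38848.33.

38848.33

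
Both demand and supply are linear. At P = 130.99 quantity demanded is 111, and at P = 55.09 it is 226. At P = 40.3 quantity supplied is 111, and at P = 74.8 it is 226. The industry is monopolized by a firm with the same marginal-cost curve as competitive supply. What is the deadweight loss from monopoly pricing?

3363.49

Demand slope = (55.09 − 130.99)/(226 − 111) = −0.66, so P = 204.25 − 0.66Q.
Supply slope = (74.8 − 40.3)/(226 − 111) = 0.3, so P = 7 + 0.3Q.
Competitive equilibrium: 204.25 − 0.66Q = 7 + 0.3Q → Q* = 205.4688, P* = 68.6406.
Marginal revenue: MR = 204.25 − 1.32Q. Set MR = MC: 204.25 − 1.32Q = 7 + 0.3Q → Q_m = 121.7593.
Price P_m = 204.25 − 0.66·121.7593 = 123.8889; MC(Q_m) = 7 + 0.3·121.7593 = 43.5278.
Competitive Q* = 205.4688, so ΔQ = 83.7095; wedge = 123.8889 − 43.5278 = 80.3611.
Deadweight loss = ½ × 83.7095 × 80.3611 = 3363.49.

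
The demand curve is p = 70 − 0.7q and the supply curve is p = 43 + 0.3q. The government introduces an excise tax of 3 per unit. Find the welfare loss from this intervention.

Competitive equilibrium: 70 − 0.7q = 43 + 0.3q → q* = 27, p* = 51.1.
With the tax, the buyer price exceeds the seller price by 3: (70 − 0.7q) − (43 + 0.3q) = 3 → q' = 24.
Δq = 27 − 24 = 3; the wedge equals the tax, 3.
Welfare loss = ½ × 3 × 3 = 4.50.

4.50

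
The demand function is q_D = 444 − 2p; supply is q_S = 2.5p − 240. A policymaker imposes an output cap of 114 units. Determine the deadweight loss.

304.20

In inverse form: demand p = 222 − 0.5q, supply p = 96 + 0.4q.
Competitive equilibrium: 222 − 0.5q = 96 + 0.4q → q* = 140, p* = 152.
At q = 114: demand price = 222 − 0.5·114 = 165; supply price = 96 + 0.4·114 = 141.6.
Δq = 140 − 114 = 26; wedge = 165 − 141.6 = 23.4.
DWL = ½ × 26 × 23.4 = 304.20.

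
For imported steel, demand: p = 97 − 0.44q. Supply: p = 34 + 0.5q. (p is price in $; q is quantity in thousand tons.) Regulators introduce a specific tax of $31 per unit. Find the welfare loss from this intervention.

$511.17 thousand

Competitive equilibrium: 97 − 0.44q = 34 + 0.5q → q* = 67.0213, p* = 67.5106.
With the tax, the buyer price exceeds the seller price by 31: (97 − 0.44q) − (34 + 0.5q) = 31 → q' = 34.0426.
Δq = 67.0213 − 34.0426 = 32.9787; the wedge equals the tax, 31.
Deadweight loss = ½ × 32.9787 × 31 = $511.17 thousand.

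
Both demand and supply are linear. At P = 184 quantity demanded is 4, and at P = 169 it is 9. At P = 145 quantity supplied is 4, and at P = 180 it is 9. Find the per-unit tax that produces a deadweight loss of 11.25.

15

Demand slope = (169 − 184)/(9 − 4) = −3, so P = 196 − 3Q.
Supply slope = (180 − 145)/(9 − 4) = 7, so P = 117 + 7Q.
Competitive equilibrium: 196 − 3Q = 117 + 7Q → Q* = 7.9, P* = 172.3.
A tax t gives ΔQ = t/10 and wedge t, so DWL = t²/20.
t²/20 = 11.25 → t² = 225 → t = 15.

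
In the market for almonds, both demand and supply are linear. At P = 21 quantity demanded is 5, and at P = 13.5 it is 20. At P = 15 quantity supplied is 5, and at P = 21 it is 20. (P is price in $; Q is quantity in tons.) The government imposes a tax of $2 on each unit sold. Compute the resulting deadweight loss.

Demand slope = (13.5 − 21)/(20 − 5) = −0.5, so P = 23.5 − 0.5Q.
Supply slope = (21 − 15)/(20 − 5) = 0.4, so P = 13 + 0.4Q.
Competitive equilibrium: 23.5 − 0.5Q = 13 + 0.4Q → Q* = 11.6667, P* = 17.6667.
With the tax, the buyer price exceeds the seller price by 2: (23.5 − 0.5Q) − (13 + 0.4Q) = 2 → Q' = 9.4444.
ΔQ = 11.6667 − 9.4444 = 2.2223; the wedge equals the tax, 2.
DWL = ½ × 2.2223 × 2 = $2.22.

$2.22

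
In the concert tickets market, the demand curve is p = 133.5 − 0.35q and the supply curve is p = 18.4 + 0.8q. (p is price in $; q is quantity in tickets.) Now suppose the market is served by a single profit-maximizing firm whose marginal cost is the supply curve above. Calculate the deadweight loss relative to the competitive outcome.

$313.60

Competitive equilibrium: 133.5 − 0.35q = 18.4 + 0.8q → q* = 100.087, p* = 98.4696.
Marginal revenue: MR = 133.5 − 0.7q. Set MR = MC: 133.5 − 0.7q = 18.4 + 0.8q → q_m = 76.7333.
Price p_m = 133.5 − 0.35·76.7333 = 106.6433; MC(q_m) = 18.4 + 0.8·76.7333 = 79.7866.
Competitive q* = 100.087, so Δq = 23.3537; wedge = 106.6433 − 79.7866 = 26.8567.
Deadweight loss = ½ × 23.3537 × 26.8567 = $313.60.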